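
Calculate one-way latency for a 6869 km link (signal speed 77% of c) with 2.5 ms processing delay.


Speed = 0.77 * 3e5 km/s = 231000 km/s
Propagation delay = 6869 / 231000 = 0.0297 s = 29.7359 ms
Processing delay = 2.5 ms
Total one-way latency = 32.2359 ms


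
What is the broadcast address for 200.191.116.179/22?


Network: 200.191.116.0/22
Host bits = 10
Set all host bits to 1:
Broadcast: 200.191.119.255


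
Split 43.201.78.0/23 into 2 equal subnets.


New prefix = 23 + 1 = 24
Each subnet has 256 addresses
  43.201.78.0/24
  43.201.79.0/24
Subnets: 43.201.78.0/24, 43.201.79.0/24


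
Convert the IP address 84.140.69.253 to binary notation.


84 = 01010100
140 = 10001100
69 = 01000101
253 = 11111101
Binary: 01010100.10001100.01000101.11111101


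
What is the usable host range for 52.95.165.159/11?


Network: 52.64.0.0
Broadcast: 52.95.255.255
First usable = network + 1
Last usable = broadcast - 1
Range: 52.64.0.1 to 52.95.255.254


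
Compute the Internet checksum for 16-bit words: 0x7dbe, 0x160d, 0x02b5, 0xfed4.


Sum all words (with carry folding):
+ 0x7dbe = 0x7dbe
+ 0x160d = 0x93cb
+ 0x02b5 = 0x9680
+ 0xfed4 = 0x9555
One's complement: ~0x9555
Checksum = 0x6aaa


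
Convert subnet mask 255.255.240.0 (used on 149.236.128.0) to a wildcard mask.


Subnet mask: 255.255.240.0
Wildcard = 255.255.255.255 - subnet mask
255 - 255 = 0
255 - 255 = 0
255 - 240 = 15
255 - 0 = 255
Wildcard: 0.0.15.255


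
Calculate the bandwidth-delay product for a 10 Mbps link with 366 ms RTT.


BDP = bandwidth * RTT
= 10 Mbps * 366 ms
= 10 * 1e6 * 366 / 1000 bits
= 3660000 bits
= 457500 bytes
= 446.7773 KB
BDP = 3660000 bits (457500 bytes)


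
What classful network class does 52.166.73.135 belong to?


First octet: 52
Binary: 00110100
0xxxxxxx -> Class A (1-126)
Class A, default mask 255.0.0.0 (/8)


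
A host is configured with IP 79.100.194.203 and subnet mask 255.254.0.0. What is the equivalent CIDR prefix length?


Binary: 11111111.11111110.00000000.00000000
Count leading 1s
Prefix: /15


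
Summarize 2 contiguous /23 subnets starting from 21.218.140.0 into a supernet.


Original prefix: /23
Number of subnets: 2 = 2^1
New prefix = 23 - 1 = 22
Supernet: 21.218.140.0/22


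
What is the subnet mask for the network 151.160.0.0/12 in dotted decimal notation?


/12 means 12 network bits, 20 host bits
Binary: 11111111111100000000000000000000
Mask: 255.240.0.0


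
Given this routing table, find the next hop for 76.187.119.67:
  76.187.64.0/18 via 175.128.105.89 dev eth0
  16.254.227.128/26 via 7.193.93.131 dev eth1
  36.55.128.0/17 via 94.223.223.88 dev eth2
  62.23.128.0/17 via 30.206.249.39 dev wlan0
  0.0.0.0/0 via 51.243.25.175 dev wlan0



Longest prefix match for 76.187.119.67:
  /18 76.187.64.0: MATCH
  /26 16.254.227.128: no
  /17 36.55.128.0: no
  /17 62.23.128.0: no
  /0 0.0.0.0: MATCH
Selected: next-hop 175.128.105.89 via eth0 (matched /18)


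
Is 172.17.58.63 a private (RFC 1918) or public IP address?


RFC 1918 private ranges:
  10.0.0.0/8 (10.0.0.0 - 10.255.255.255)
  172.16.0.0/12 (172.16.0.0 - 172.31.255.255)
  192.168.0.0/16 (192.168.0.0 - 192.168.255.255)
Private (in 172.16.0.0/12)


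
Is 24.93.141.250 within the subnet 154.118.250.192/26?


Subnet network: 154.118.250.192
Test IP AND mask: 24.93.141.192
No, 24.93.141.250 is not in 154.118.250.192/26


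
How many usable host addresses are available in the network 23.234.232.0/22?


Host bits = 32 - 22 = 10
Total addresses = 2^10 = 1024
Usable = total - 2 (network and broadcast)
Usable hosts: 1022


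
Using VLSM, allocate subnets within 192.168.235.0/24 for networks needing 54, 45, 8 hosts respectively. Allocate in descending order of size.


54 hosts -> /26 (62 usable): 192.168.235.0/26
45 hosts -> /26 (62 usable): 192.168.235.64/26
8 hosts -> /28 (14 usable): 192.168.235.128/28
Allocation: 192.168.235.0/26 (54 hosts, 62 usable); 192.168.235.64/26 (45 hosts, 62 usable); 192.168.235.128/28 (8 hosts, 14 usable)


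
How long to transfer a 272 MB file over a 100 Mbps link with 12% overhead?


Effective throughput = 100 * (1 - 12/100) = 88 Mbps
File size in Mb = 272 * 8 = 2176 Mb
Time = 2176 / 88
Time = 24.7273 seconds


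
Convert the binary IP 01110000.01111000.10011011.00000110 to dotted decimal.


01110000 = 112
01111000 = 120
10011011 = 155
00000110 = 6
IP: 112.120.155.6


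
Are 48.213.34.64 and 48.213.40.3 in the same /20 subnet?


Mask: 255.255.240.0
48.213.34.64 AND mask = 48.213.32.0
48.213.40.3 AND mask = 48.213.32.0
Yes, same subnet (48.213.32.0)


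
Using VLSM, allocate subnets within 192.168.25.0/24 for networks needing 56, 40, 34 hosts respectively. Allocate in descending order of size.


56 hosts -> /26 (62 usable): 192.168.25.0/26
40 hosts -> /26 (62 usable): 192.168.25.64/26
34 hosts -> /26 (62 usable): 192.168.25.128/26
Allocation: 192.168.25.0/26 (56 hosts, 62 usable); 192.168.25.64/26 (40 hosts, 62 usable); 192.168.25.128/26 (34 hosts, 62 usable)


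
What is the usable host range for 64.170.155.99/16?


Network: 64.170.0.0
Broadcast: 64.170.255.255
First usable = network + 1
Last usable = broadcast - 1
Range: 64.170.0.1 to 64.170.255.254


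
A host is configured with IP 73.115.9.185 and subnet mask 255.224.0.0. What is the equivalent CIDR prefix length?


Binary: 11111111.11100000.00000000.00000000
Count leading 1s
Prefix: /11


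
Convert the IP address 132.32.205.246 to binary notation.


132 = 10000100
32 = 00100000
205 = 11001101
246 = 11110110
Binary: 10000100.00100000.11001101.11110110


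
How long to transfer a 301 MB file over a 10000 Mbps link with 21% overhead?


Effective throughput = 10000 * (1 - 21/100) = 7900 Mbps
File size in Mb = 301 * 8 = 2408 Mb
Time = 2408 / 7900
Time = 0.3048 seconds


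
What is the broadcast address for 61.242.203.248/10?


Network: 61.192.0.0/10
Host bits = 22
Set all host bits to 1:
Broadcast: 61.255.255.255


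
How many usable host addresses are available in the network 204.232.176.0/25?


Host bits = 32 - 25 = 7
Total addresses = 2^7 = 128
Usable = total - 2 (network and broadcast)
Usable hosts: 126


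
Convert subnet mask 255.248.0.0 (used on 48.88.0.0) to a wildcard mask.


Subnet mask: 255.248.0.0
Wildcard = 255.255.255.255 - subnet mask
255 - 255 = 0
255 - 248 = 7
255 - 0 = 255
255 - 0 = 255
Wildcard: 0.7.255.255


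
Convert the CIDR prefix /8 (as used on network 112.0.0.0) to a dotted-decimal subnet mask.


/8 means 8 network bits, 24 host bits
Binary: 11111111000000000000000000000000
Mask: 255.0.0.0


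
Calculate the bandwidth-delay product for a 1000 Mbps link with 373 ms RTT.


BDP = bandwidth * RTT
= 1000 Mbps * 373 ms
= 1000 * 1e6 * 373 / 1000 bits
= 373000000 bits
= 46625000 bytes
= 45532.2266 KB
BDP = 373000000 bits (46625000 bytes)


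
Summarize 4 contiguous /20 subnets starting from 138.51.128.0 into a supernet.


Original prefix: /20
Number of subnets: 4 = 2^2
New prefix = 20 - 2 = 18
Supernet: 138.51.128.0/18


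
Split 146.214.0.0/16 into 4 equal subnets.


New prefix = 16 + 2 = 18
Each subnet has 16384 addresses
  146.214.0.0/18
  146.214.64.0/18
  146.214.128.0/18
  146.214.192.0/18
Subnets: 146.214.0.0/18, 146.214.64.0/18, 146.214.128.0/18, 146.214.192.0/18


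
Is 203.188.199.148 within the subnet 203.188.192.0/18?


Subnet network: 203.188.192.0
Test IP AND mask: 203.188.192.0
Yes, 203.188.199.148 is in 203.188.192.0/18


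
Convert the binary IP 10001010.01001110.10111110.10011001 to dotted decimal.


10001010 = 138
01001110 = 78
10111110 = 190
10011001 = 153
IP: 138.78.190.153


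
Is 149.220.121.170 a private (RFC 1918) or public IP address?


RFC 1918 private ranges:
  10.0.0.0/8 (10.0.0.0 - 10.255.255.255)
  172.16.0.0/12 (172.16.0.0 - 172.31.255.255)
  192.168.0.0/16 (192.168.0.0 - 192.168.255.255)
Public (not in any RFC 1918 range)


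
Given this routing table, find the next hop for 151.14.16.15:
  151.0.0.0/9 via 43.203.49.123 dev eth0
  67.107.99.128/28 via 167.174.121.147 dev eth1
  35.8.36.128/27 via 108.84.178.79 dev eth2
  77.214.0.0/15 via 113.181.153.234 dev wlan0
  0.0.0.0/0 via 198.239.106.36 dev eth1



Longest prefix match for 151.14.16.15:
  /9 151.0.0.0: MATCH
  /28 67.107.99.128: no
  /27 35.8.36.128: no
  /15 77.214.0.0: no
  /0 0.0.0.0: MATCH
Selected: next-hop 43.203.49.123 via eth0 (matched /9)


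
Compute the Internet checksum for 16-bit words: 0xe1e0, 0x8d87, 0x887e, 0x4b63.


Sum all words (with carry folding):
+ 0xe1e0 = 0xe1e0
+ 0x8d87 = 0x6f68
+ 0x887e = 0xf7e6
+ 0x4b63 = 0x434a
One's complement: ~0x434a
Checksum = 0xbcb5


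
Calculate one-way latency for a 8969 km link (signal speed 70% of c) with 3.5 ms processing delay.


Speed = 0.7 * 3e5 km/s = 210000 km/s
Propagation delay = 8969 / 210000 = 0.0427 s = 42.7095 ms
Processing delay = 3.5 ms
Total one-way latency = 46.2095 ms


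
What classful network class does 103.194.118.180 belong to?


First octet: 103
Binary: 01100111
0xxxxxxx -> Class A (1-126)
Class A, default mask 255.0.0.0 (/8)


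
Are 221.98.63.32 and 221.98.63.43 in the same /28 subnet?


Mask: 255.255.255.240
221.98.63.32 AND mask = 221.98.63.32
221.98.63.43 AND mask = 221.98.63.32
Yes, same subnet (221.98.63.32)


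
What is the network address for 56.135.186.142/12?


IP:   00111000.10000111.10111010.10001110
Mask: 11111111.11110000.00000000.00000000
AND operation:
Net:  00111000.10000000.00000000.00000000
Network: 56.128.0.0/12


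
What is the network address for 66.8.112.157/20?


IP:   01000010.00001000.01110000.10011101
Mask: 11111111.11111111.11110000.00000000
AND operation:
Net:  01000010.00001000.01110000.00000000
Network: 66.8.112.0/20


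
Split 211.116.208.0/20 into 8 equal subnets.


New prefix = 20 + 3 = 23
Each subnet has 512 addresses
  211.116.208.0/23
  211.116.210.0/23
  211.116.212.0/23
  211.116.214.0/23
  211.116.216.0/23
  211.116.218.0/23
  211.116.220.0/23
  211.116.222.0/23
Subnets: 211.116.208.0/23, 211.116.210.0/23, 211.116.212.0/23, 211.116.214.0/23, 211.116.216.0/23, 211.116.218.0/23, 211.116.220.0/23, 211.116.222.0/23


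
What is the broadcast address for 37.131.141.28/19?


Network: 37.131.128.0/19
Host bits = 13
Set all host bits to 1:
Broadcast: 37.131.159.255


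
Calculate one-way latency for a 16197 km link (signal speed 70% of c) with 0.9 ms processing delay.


Speed = 0.7 * 3e5 km/s = 210000 km/s
Propagation delay = 16197 / 210000 = 0.0771 s = 77.1286 ms
Processing delay = 0.9 ms
Total one-way latency = 78.0286 ms


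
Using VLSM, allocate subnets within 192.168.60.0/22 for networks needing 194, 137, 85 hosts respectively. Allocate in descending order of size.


194 hosts -> /24 (254 usable): 192.168.60.0/24
137 hosts -> /24 (254 usable): 192.168.61.0/24
85 hosts -> /25 (126 usable): 192.168.62.0/25
Allocation: 192.168.60.0/24 (194 hosts, 254 usable); 192.168.61.0/24 (137 hosts, 254 usable); 192.168.62.0/25 (85 hosts, 126 usable)


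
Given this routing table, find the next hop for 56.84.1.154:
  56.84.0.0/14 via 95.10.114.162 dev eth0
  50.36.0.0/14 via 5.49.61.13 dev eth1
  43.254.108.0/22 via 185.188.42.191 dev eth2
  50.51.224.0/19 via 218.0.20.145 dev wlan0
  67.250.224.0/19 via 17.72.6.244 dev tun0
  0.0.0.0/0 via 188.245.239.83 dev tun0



Longest prefix match for 56.84.1.154:
  /14 56.84.0.0: MATCH
  /14 50.36.0.0: no
  /22 43.254.108.0: no
  /19 50.51.224.0: no
  /19 67.250.224.0: no
  /0 0.0.0.0: MATCH
Selected: next-hop 95.10.114.162 via eth0 (matched /14)


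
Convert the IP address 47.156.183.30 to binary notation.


47 = 00101111
156 = 10011100
183 = 10110111
30 = 00011110
Binary: 00101111.10011100.10110111.00011110


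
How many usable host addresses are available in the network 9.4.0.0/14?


Host bits = 32 - 14 = 18
Total addresses = 2^18 = 262144
Usable = total - 2 (network and broadcast)
Usable hosts: 262142


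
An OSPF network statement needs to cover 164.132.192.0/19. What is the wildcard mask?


Subnet mask: 255.255.224.0
Wildcard = 255.255.255.255 - subnet mask
255 - 255 = 0
255 - 255 = 0
255 - 224 = 31
255 - 0 = 255
Wildcard: 0.0.31.255


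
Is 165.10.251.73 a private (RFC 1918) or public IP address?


RFC 1918 private ranges:
  10.0.0.0/8 (10.0.0.0 - 10.255.255.255)
  172.16.0.0/12 (172.16.0.0 - 172.31.255.255)
  192.168.0.0/16 (192.168.0.0 - 192.168.255.255)
Public (not in any RFC 1918 range)


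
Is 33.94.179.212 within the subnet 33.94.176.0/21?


Subnet network: 33.94.176.0
Test IP AND mask: 33.94.176.0
Yes, 33.94.179.212 is in 33.94.176.0/21


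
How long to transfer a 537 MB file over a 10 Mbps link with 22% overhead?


Effective throughput = 10 * (1 - 22/100) = 7.8 Mbps
File size in Mb = 537 * 8 = 4296 Mb
Time = 4296 / 7.8
Time = 550.7692 seconds


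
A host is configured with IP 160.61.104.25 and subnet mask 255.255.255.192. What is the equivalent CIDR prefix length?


Binary: 11111111.11111111.11111111.11000000
Count leading 1s
Prefix: /26


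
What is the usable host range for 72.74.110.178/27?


Network: 72.74.110.160
Broadcast: 72.74.110.191
First usable = network + 1
Last usable = broadcast - 1
Range: 72.74.110.161 to 72.74.110.190


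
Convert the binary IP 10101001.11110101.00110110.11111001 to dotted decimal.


10101001 = 169
11110101 = 245
00110110 = 54
11111001 = 249
IP: 169.245.54.249


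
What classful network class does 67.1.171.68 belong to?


First octet: 67
Binary: 01000011
0xxxxxxx -> Class A (1-126)
Class A, default mask 255.0.0.0 (/8)


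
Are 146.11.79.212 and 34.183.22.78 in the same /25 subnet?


Mask: 255.255.255.128
146.11.79.212 AND mask = 146.11.79.128
34.183.22.78 AND mask = 34.183.22.0
No, different subnets (146.11.79.128 vs 34.183.22.0)


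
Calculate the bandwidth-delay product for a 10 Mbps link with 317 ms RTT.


BDP = bandwidth * RTT
= 10 Mbps * 317 ms
= 10 * 1e6 * 317 / 1000 bits
= 3170000 bits
= 396250 bytes
= 386.9629 KB
BDP = 3170000 bits (396250 bytes)


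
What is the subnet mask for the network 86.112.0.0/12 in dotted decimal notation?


/12 means 12 network bits, 20 host bits
Binary: 11111111111100000000000000000000
Mask: 255.240.0.0


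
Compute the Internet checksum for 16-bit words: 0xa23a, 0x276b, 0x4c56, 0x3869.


Sum all words (with carry folding):
+ 0xa23a = 0xa23a
+ 0x276b = 0xc9a5
+ 0x4c56 = 0x15fc
+ 0x3869 = 0x4e65
One's complement: ~0x4e65
Checksum = 0xb19a


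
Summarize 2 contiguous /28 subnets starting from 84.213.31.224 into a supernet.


Original prefix: /28
Number of subnets: 2 = 2^1
New prefix = 28 - 1 = 27
Supernet: 84.213.31.224/27


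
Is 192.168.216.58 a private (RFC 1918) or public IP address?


RFC 1918 private ranges:
  10.0.0.0/8 (10.0.0.0 - 10.255.255.255)
  172.16.0.0/12 (172.16.0.0 - 172.31.255.255)
  192.168.0.0/16 (192.168.0.0 - 192.168.255.255)
Private (in 192.168.0.0/16)


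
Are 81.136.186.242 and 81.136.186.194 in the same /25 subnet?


Mask: 255.255.255.128
81.136.186.242 AND mask = 81.136.186.128
81.136.186.194 AND mask = 81.136.186.128
Yes, same subnet (81.136.186.128)


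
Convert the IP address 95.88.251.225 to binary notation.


95 = 01011111
88 = 01011000
251 = 11111011
225 = 11100001
Binary: 01011111.01011000.11111011.11100001


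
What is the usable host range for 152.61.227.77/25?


Network: 152.61.227.0
Broadcast: 152.61.227.127
First usable = network + 1
Last usable = broadcast - 1
Range: 152.61.227.1 to 152.61.227.126


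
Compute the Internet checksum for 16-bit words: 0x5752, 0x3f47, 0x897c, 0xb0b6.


Sum all words (with carry folding):
+ 0x5752 = 0x5752
+ 0x3f47 = 0x9699
+ 0x897c = 0x2016
+ 0xb0b6 = 0xd0cc
One's complement: ~0xd0cc
Checksum = 0x2f33


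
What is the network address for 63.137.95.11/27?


IP:   00111111.10001001.01011111.00001011
Mask: 11111111.11111111.11111111.11100000
AND operation:
Net:  00111111.10001001.01011111.00000000
Network: 63.137.95.0/27


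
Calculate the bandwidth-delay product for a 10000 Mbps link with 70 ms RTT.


BDP = bandwidth * RTT
= 10000 Mbps * 70 ms
= 10000 * 1e6 * 70 / 1000 bits
= 700000000 bits
= 87500000 bytes
= 85449.2188 KB
BDP = 700000000 bits (87500000 bytes)


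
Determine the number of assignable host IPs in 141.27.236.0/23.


Host bits = 32 - 23 = 9
Total addresses = 2^9 = 512
Usable = total - 2 (network and broadcast)
Usable hosts: 510


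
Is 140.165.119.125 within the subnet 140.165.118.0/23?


Subnet network: 140.165.118.0
Test IP AND mask: 140.165.118.0
Yes, 140.165.119.125 is in 140.165.118.0/23


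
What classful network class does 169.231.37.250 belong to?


First octet: 169
Binary: 10101001
10xxxxxx -> Class B (128-191)
Class B, default mask 255.255.0.0 (/16)


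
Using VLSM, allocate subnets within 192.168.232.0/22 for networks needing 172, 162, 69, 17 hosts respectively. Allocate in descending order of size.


172 hosts -> /24 (254 usable): 192.168.232.0/24
162 hosts -> /24 (254 usable): 192.168.233.0/24
69 hosts -> /25 (126 usable): 192.168.234.0/25
17 hosts -> /27 (30 usable): 192.168.234.128/27
Allocation: 192.168.232.0/24 (172 hosts, 254 usable); 192.168.233.0/24 (162 hosts, 254 usable); 192.168.234.0/25 (69 hosts, 126 usable); 192.168.234.128/27 (17 hosts, 30 usable)


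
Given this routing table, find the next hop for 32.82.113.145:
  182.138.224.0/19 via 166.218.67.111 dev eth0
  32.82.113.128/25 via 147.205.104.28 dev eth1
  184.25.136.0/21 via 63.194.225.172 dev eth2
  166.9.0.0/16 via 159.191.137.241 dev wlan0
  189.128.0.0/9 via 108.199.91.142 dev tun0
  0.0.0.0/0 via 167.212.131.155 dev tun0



Longest prefix match for 32.82.113.145:
  /19 182.138.224.0: no
  /25 32.82.113.128: MATCH
  /21 184.25.136.0: no
  /16 166.9.0.0: no
  /9 189.128.0.0: no
  /0 0.0.0.0: MATCH
Selected: next-hop 147.205.104.28 via eth1 (matched /25)


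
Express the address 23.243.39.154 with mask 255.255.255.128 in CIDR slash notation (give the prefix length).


Binary: 11111111.11111111.11111111.10000000
Count leading 1s
Prefix: /25


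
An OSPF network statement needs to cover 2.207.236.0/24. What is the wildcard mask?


Subnet mask: 255.255.255.0
Wildcard = 255.255.255.255 - subnet mask
255 - 255 = 0
255 - 255 = 0
255 - 255 = 0
255 - 0 = 255
Wildcard: 0.0.0.255


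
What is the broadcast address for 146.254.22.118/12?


Network: 146.240.0.0/12
Host bits = 20
Set all host bits to 1:
Broadcast: 146.255.255.255


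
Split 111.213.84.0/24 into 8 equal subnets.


New prefix = 24 + 3 = 27
Each subnet has 32 addresses
  111.213.84.0/27
  111.213.84.32/27
  111.213.84.64/27
  111.213.84.96/27
  111.213.84.128/27
  111.213.84.160/27
  111.213.84.192/27
  111.213.84.224/27
Subnets: 111.213.84.0/27, 111.213.84.32/27, 111.213.84.64/27, 111.213.84.96/27, 111.213.84.128/27, 111.213.84.160/27, 111.213.84.192/27, 111.213.84.224/27


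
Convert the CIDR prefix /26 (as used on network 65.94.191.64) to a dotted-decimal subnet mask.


/26 means 26 network bits, 6 host bits
Binary: 11111111111111111111111111000000
Mask: 255.255.255.192


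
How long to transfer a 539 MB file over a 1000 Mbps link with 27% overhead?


Effective throughput = 1000 * (1 - 27/100) = 730 Mbps
File size in Mb = 539 * 8 = 4312 Mb
Time = 4312 / 730
Time = 5.9068 seconds


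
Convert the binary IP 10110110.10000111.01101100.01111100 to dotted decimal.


10110110 = 182
10000111 = 135
01101100 = 108
01111100 = 124
IP: 182.135.108.124


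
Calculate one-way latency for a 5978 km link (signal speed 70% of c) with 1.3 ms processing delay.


Speed = 0.7 * 3e5 km/s = 210000 km/s
Propagation delay = 5978 / 210000 = 0.0285 s = 28.4667 ms
Processing delay = 1.3 ms
Total one-way latency = 29.7667 ms


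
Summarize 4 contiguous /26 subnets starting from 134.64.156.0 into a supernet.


Original prefix: /26
Number of subnets: 4 = 2^2
New prefix = 26 - 2 = 24
Supernet: 134.64.156.0/24


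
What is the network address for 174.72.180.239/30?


IP:   10101110.01001000.10110100.11101111
Mask: 11111111.11111111.11111111.11111100
AND operation:
Net:  10101110.01001000.10110100.11101100
Network: 174.72.180.236/30


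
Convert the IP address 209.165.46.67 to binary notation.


209 = 11010001
165 = 10100101
46 = 00101110
67 = 01000011
Binary: 11010001.10100101.00101110.01000011


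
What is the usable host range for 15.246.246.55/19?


Network: 15.246.224.0
Broadcast: 15.246.255.255
First usable = network + 1
Last usable = broadcast - 1
Range: 15.246.224.1 to 15.246.255.254


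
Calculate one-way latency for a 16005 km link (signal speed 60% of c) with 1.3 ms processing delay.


Speed = 0.6 * 3e5 km/s = 180000 km/s
Propagation delay = 16005 / 180000 = 0.0889 s = 88.9167 ms
Processing delay = 1.3 ms
Total one-way latency = 90.2167 ms


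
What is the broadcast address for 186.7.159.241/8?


Network: 186.0.0.0/8
Host bits = 24
Set all host bits to 1:
Broadcast: 186.255.255.255


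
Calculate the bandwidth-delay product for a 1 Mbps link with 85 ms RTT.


BDP = bandwidth * RTT
= 1 Mbps * 85 ms
= 1 * 1e6 * 85 / 1000 bits
= 85000 bits
= 10625 bytes
= 10.376 KB
BDP = 85000 bits (10625 bytes)


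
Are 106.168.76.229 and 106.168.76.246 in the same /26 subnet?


Mask: 255.255.255.192
106.168.76.229 AND mask = 106.168.76.192
106.168.76.246 AND mask = 106.168.76.192
Yes, same subnet (106.168.76.192)


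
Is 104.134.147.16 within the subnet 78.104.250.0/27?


Subnet network: 78.104.250.0
Test IP AND mask: 104.134.147.0
No, 104.134.147.16 is not in 78.104.250.0/27


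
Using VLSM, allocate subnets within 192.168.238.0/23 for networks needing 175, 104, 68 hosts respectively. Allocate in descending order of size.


175 hosts -> /24 (254 usable): 192.168.238.0/24
104 hosts -> /25 (126 usable): 192.168.239.0/25
68 hosts -> /25 (126 usable): 192.168.239.128/25
Allocation: 192.168.238.0/24 (175 hosts, 254 usable); 192.168.239.0/25 (104 hosts, 126 usable); 192.168.239.128/25 (68 hosts, 126 usable)


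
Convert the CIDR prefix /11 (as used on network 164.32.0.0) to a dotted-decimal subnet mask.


/11 means 11 network bits, 21 host bits
Binary: 11111111111000000000000000000000
Mask: 255.224.0.0


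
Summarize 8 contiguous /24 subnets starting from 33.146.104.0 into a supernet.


Original prefix: /24
Number of subnets: 8 = 2^3
New prefix = 24 - 3 = 21
Supernet: 33.146.104.0/21


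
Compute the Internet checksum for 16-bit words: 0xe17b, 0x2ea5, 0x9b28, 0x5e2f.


Sum all words (with carry folding):
+ 0xe17b = 0xe17b
+ 0x2ea5 = 0x1021
+ 0x9b28 = 0xab49
+ 0x5e2f = 0x0979
One's complement: ~0x0979
Checksum = 0xf686


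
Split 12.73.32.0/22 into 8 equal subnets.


New prefix = 22 + 3 = 25
Each subnet has 128 addresses
  12.73.32.0/25
  12.73.32.128/25
  12.73.33.0/25
  12.73.33.128/25
  12.73.34.0/25
  12.73.34.128/25
  12.73.35.0/25
  12.73.35.128/25
Subnets: 12.73.32.0/25, 12.73.32.128/25, 12.73.33.0/25, 12.73.33.128/25, 12.73.34.0/25, 12.73.34.128/25, 12.73.35.0/25, 12.73.35.128/25


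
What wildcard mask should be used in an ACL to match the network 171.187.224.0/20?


Subnet mask: 255.255.240.0
Wildcard = 255.255.255.255 - subnet mask
255 - 255 = 0
255 - 255 = 0
255 - 240 = 15
255 - 0 = 255
Wildcard: 0.0.15.255


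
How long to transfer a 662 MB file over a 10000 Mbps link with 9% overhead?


Effective throughput = 10000 * (1 - 9/100) = 9100 Mbps
File size in Mb = 662 * 8 = 5296 Mb
Time = 5296 / 9100
Time = 0.582 seconds


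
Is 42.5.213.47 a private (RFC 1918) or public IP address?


RFC 1918 private ranges:
  10.0.0.0/8 (10.0.0.0 - 10.255.255.255)
  172.16.0.0/12 (172.16.0.0 - 172.31.255.255)
  192.168.0.0/16 (192.168.0.0 - 192.168.255.255)
Public (not in any RFC 1918 range)


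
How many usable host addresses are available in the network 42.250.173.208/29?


Host bits = 32 - 29 = 3
Total addresses = 2^3 = 8
Usable = total - 2 (network and broadcast)
Usable hosts: 6


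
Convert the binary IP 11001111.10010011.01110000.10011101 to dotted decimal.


11001111 = 207
10010011 = 147
01110000 = 112
10011101 = 157
IP: 207.147.112.157


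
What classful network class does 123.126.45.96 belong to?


First octet: 123
Binary: 01111011
0xxxxxxx -> Class A (1-126)
Class A, default mask 255.0.0.0 (/8)


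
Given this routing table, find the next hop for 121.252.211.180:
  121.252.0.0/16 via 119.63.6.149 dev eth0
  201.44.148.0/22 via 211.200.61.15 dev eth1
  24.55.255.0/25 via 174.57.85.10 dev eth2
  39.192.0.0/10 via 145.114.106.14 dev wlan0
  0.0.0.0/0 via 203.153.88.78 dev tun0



Longest prefix match for 121.252.211.180:
  /16 121.252.0.0: MATCH
  /22 201.44.148.0: no
  /25 24.55.255.0: no
  /10 39.192.0.0: no
  /0 0.0.0.0: MATCH
Selected: next-hop 119.63.6.149 via eth0 (matched /16)


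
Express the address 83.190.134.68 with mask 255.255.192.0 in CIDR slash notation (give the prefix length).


Binary: 11111111.11111111.11000000.00000000
Count leading 1s
Prefix: /18


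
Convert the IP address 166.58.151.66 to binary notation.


166 = 10100110
58 = 00111010
151 = 10010111
66 = 01000010
Binary: 10100110.00111010.10010111.01000010


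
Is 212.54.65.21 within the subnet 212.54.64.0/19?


Subnet network: 212.54.64.0
Test IP AND mask: 212.54.64.0
Yes, 212.54.65.21 is in 212.54.64.0/19


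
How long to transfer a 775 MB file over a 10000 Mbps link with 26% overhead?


Effective throughput = 10000 * (1 - 26/100) = 7400 Mbps
File size in Mb = 775 * 8 = 6200 Mb
Time = 6200 / 7400
Time = 0.8378 seconds


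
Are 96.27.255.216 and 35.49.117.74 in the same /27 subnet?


Mask: 255.255.255.224
96.27.255.216 AND mask = 96.27.255.192
35.49.117.74 AND mask = 35.49.117.64
No, different subnets (96.27.255.192 vs 35.49.117.64)


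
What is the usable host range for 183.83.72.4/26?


Network: 183.83.72.0
Broadcast: 183.83.72.63
First usable = network + 1
Last usable = broadcast - 1
Range: 183.83.72.1 to 183.83.72.62


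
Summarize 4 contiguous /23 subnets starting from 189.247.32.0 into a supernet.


Original prefix: /23
Number of subnets: 4 = 2^2
New prefix = 23 - 2 = 21
Supernet: 189.247.32.0/21


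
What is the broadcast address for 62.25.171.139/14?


Network: 62.24.0.0/14
Host bits = 18
Set all host bits to 1:
Broadcast: 62.27.255.255


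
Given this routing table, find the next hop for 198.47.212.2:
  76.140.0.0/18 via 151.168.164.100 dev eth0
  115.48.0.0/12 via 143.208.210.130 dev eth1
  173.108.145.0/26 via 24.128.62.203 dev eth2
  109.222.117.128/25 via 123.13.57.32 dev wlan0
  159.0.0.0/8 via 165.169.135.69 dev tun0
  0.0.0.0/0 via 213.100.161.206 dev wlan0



Longest prefix match for 198.47.212.2:
  /18 76.140.0.0: no
  /12 115.48.0.0: no
  /26 173.108.145.0: no
  /25 109.222.117.128: no
  /8 159.0.0.0: no
  /0 0.0.0.0: MATCH
Selected: next-hop 213.100.161.206 via wlan0 (matched /0)


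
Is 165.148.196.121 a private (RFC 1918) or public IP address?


RFC 1918 private ranges:
  10.0.0.0/8 (10.0.0.0 - 10.255.255.255)
  172.16.0.0/12 (172.16.0.0 - 172.31.255.255)
  192.168.0.0/16 (192.168.0.0 - 192.168.255.255)
Public (not in any RFC 1918 range)


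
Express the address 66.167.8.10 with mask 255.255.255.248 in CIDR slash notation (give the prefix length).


Binary: 11111111.11111111.11111111.11111000
Count leading 1s
Prefix: /29


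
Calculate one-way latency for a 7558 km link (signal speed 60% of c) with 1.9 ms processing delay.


Speed = 0.6 * 3e5 km/s = 180000 km/s
Propagation delay = 7558 / 180000 = 0.042 s = 41.9889 ms
Processing delay = 1.9 ms
Total one-way latency = 43.8889 ms


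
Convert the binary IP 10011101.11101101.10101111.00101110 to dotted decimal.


10011101 = 157
11101101 = 237
10101111 = 175
00101110 = 46
IP: 157.237.175.46


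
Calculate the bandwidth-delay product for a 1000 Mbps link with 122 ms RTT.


BDP = bandwidth * RTT
= 1000 Mbps * 122 ms
= 1000 * 1e6 * 122 / 1000 bits
= 122000000 bits
= 15250000 bytes
= 14892.5781 KB
BDP = 122000000 bits (15250000 bytes)


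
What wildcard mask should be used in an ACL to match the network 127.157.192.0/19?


Subnet mask: 255.255.224.0
Wildcard = 255.255.255.255 - subnet mask
255 - 255 = 0
255 - 255 = 0
255 - 224 = 31
255 - 0 = 255
Wildcard: 0.0.31.255


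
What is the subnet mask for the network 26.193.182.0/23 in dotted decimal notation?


/23 means 23 network bits, 9 host bits
Binary: 11111111111111111111111000000000
Mask: 255.255.254.0


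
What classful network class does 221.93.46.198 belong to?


First octet: 221
Binary: 11011101
110xxxxx -> Class C (192-223)
Class C, default mask 255.255.255.0 (/24)


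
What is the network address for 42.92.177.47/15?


IP:   00101010.01011100.10110001.00101111
Mask: 11111111.11111110.00000000.00000000
AND operation:
Net:  00101010.01011100.00000000.00000000
Network: 42.92.0.0/15


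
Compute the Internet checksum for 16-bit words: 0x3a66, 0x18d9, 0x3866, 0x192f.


Sum all words (with carry folding):
+ 0x3a66 = 0x3a66
+ 0x18d9 = 0x533f
+ 0x3866 = 0x8ba5
+ 0x192f = 0xa4d4
One's complement: ~0xa4d4
Checksum = 0x5b2b


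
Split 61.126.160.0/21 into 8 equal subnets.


New prefix = 21 + 3 = 24
Each subnet has 256 addresses
  61.126.160.0/24
  61.126.161.0/24
  61.126.162.0/24
  61.126.163.0/24
  61.126.164.0/24
  61.126.165.0/24
  61.126.166.0/24
  61.126.167.0/24
Subnets: 61.126.160.0/24, 61.126.161.0/24, 61.126.162.0/24, 61.126.163.0/24, 61.126.164.0/24, 61.126.165.0/24, 61.126.166.0/24, 61.126.167.0/24


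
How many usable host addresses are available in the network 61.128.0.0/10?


Host bits = 32 - 10 = 22
Total addresses = 2^22 = 4194304
Usable = total - 2 (network and broadcast)
Usable hosts: 4194302


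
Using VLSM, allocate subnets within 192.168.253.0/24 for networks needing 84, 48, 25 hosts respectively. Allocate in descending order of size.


84 hosts -> /25 (126 usable): 192.168.253.0/25
48 hosts -> /26 (62 usable): 192.168.253.128/26
25 hosts -> /27 (30 usable): 192.168.253.192/27
Allocation: 192.168.253.0/25 (84 hosts, 126 usable); 192.168.253.128/26 (48 hosts, 62 usable); 192.168.253.192/27 (25 hosts, 30 usable)


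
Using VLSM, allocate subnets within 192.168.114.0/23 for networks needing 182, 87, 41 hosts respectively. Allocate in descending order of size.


182 hosts -> /24 (254 usable): 192.168.114.0/24
87 hosts -> /25 (126 usable): 192.168.115.0/25
41 hosts -> /26 (62 usable): 192.168.115.128/26
Allocation: 192.168.114.0/24 (182 hosts, 254 usable); 192.168.115.0/25 (87 hosts, 126 usable); 192.168.115.128/26 (41 hosts, 62 usable)


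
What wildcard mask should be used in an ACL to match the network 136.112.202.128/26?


Subnet mask: 255.255.255.192
Wildcard = 255.255.255.255 - subnet mask
255 - 255 = 0
255 - 255 = 0
255 - 255 = 0
255 - 192 = 63
Wildcard: 0.0.0.63


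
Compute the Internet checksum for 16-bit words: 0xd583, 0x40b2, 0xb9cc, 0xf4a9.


Sum all words (with carry folding):
+ 0xd583 = 0xd583
+ 0x40b2 = 0x1636
+ 0xb9cc = 0xd002
+ 0xf4a9 = 0xc4ac
One's complement: ~0xc4ac
Checksum = 0x3b53


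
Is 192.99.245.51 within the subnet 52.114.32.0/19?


Subnet network: 52.114.32.0
Test IP AND mask: 192.99.224.0
No, 192.99.245.51 is not in 52.114.32.0/19


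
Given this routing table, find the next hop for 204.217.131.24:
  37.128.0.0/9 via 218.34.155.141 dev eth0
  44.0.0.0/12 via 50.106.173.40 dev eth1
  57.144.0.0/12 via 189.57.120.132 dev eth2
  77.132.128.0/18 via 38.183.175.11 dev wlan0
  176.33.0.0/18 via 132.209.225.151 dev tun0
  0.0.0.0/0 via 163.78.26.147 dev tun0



Longest prefix match for 204.217.131.24:
  /9 37.128.0.0: no
  /12 44.0.0.0: no
  /12 57.144.0.0: no
  /18 77.132.128.0: no
  /18 176.33.0.0: no
  /0 0.0.0.0: MATCH
Selected: next-hop 163.78.26.147 via tun0 (matched /0)


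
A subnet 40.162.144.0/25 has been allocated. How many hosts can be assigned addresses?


Host bits = 32 - 25 = 7
Total addresses = 2^7 = 128
Usable = total - 2 (network and broadcast)
Usable hosts: 126


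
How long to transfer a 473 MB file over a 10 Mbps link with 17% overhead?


Effective throughput = 10 * (1 - 17/100) = 8.3 Mbps
File size in Mb = 473 * 8 = 3784 Mb
Time = 3784 / 8.3
Time = 455.9036 seconds


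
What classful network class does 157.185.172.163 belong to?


First octet: 157
Binary: 10011101
10xxxxxx -> Class B (128-191)
Class B, default mask 255.255.0.0 (/16)


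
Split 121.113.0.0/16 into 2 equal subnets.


New prefix = 16 + 1 = 17
Each subnet has 32768 addresses
  121.113.0.0/17
  121.113.128.0/17
Subnets: 121.113.0.0/17, 121.113.128.0/17


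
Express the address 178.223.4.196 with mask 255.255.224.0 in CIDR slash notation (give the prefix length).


Binary: 11111111.11111111.11100000.00000000
Count leading 1s
Prefix: /19


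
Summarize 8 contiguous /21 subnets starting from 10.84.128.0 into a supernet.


Original prefix: /21
Number of subnets: 8 = 2^3
New prefix = 21 - 3 = 18
Supernet: 10.84.128.0/18


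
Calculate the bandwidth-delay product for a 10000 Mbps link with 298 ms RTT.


BDP = bandwidth * RTT
= 10000 Mbps * 298 ms
= 10000 * 1e6 * 298 / 1000 bits
= 2980000000 bits
= 372500000 bytes
= 363769.5312 KB
BDP = 2980000000 bits (372500000 bytes)


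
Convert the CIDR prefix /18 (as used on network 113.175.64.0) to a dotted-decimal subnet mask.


/18 means 18 network bits, 14 host bits
Binary: 11111111111111111100000000000000
Mask: 255.255.192.0


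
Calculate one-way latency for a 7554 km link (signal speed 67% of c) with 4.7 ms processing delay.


Speed = 0.67 * 3e5 km/s = 201000 km/s
Propagation delay = 7554 / 201000 = 0.0376 s = 37.5821 ms
Processing delay = 4.7 ms
Total one-way latency = 42.2821 ms


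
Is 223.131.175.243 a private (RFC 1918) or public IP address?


RFC 1918 private ranges:
  10.0.0.0/8 (10.0.0.0 - 10.255.255.255)
  172.16.0.0/12 (172.16.0.0 - 172.31.255.255)
  192.168.0.0/16 (192.168.0.0 - 192.168.255.255)
Public (not in any RFC 1918 range)


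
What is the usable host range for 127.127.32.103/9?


Network: 127.0.0.0
Broadcast: 127.127.255.255
First usable = network + 1
Last usable = broadcast - 1
Range: 127.0.0.1 to 127.127.255.254


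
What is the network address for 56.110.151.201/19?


IP:   00111000.01101110.10010111.11001001
Mask: 11111111.11111111.11100000.00000000
AND operation:
Net:  00111000.01101110.10000000.00000000
Network: 56.110.128.0/19


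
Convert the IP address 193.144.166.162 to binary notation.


193 = 11000001
144 = 10010000
166 = 10100110
162 = 10100010
Binary: 11000001.10010000.10100110.10100010


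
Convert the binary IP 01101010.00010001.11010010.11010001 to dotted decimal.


01101010 = 106
00010001 = 17
11010010 = 210
11010001 = 209
IP: 106.17.210.209


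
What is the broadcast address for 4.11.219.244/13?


Network: 4.8.0.0/13
Host bits = 19
Set all host bits to 1:
Broadcast: 4.15.255.255


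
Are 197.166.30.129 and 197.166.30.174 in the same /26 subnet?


Mask: 255.255.255.192
197.166.30.129 AND mask = 197.166.30.128
197.166.30.174 AND mask = 197.166.30.128
Yes, same subnet (197.166.30.128)


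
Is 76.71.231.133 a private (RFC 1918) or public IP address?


RFC 1918 private ranges:
  10.0.0.0/8 (10.0.0.0 - 10.255.255.255)
  172.16.0.0/12 (172.16.0.0 - 172.31.255.255)
  192.168.0.0/16 (192.168.0.0 - 192.168.255.255)
Public (not in any RFC 1918 range)


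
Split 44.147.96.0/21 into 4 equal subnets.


New prefix = 21 + 2 = 23
Each subnet has 512 addresses
  44.147.96.0/23
  44.147.98.0/23
  44.147.100.0/23
  44.147.102.0/23
Subnets: 44.147.96.0/23, 44.147.98.0/23, 44.147.100.0/23, 44.147.102.0/23


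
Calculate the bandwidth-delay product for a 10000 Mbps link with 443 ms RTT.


BDP = bandwidth * RTT
= 10000 Mbps * 443 ms
= 10000 * 1e6 * 443 / 1000 bits
= 4430000000 bits
= 553750000 bytes
= 540771.4844 KB
BDP = 4430000000 bits (553750000 bytes)


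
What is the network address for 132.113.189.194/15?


IP:   10000100.01110001.10111101.11000010
Mask: 11111111.11111110.00000000.00000000
AND operation:
Net:  10000100.01110000.00000000.00000000
Network: 132.112.0.0/15


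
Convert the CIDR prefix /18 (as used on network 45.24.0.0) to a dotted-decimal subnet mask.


/18 means 18 network bits, 14 host bits
Binary: 11111111111111111100000000000000
Mask: 255.255.192.0


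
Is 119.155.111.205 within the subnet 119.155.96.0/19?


Subnet network: 119.155.96.0
Test IP AND mask: 119.155.96.0
Yes, 119.155.111.205 is in 119.155.96.0/19


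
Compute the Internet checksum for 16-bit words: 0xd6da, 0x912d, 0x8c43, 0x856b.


Sum all words (with carry folding):
+ 0xd6da = 0xd6da
+ 0x912d = 0x6808
+ 0x8c43 = 0xf44b
+ 0x856b = 0x79b7
One's complement: ~0x79b7
Checksum = 0x8648


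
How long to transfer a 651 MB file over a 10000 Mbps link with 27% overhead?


Effective throughput = 10000 * (1 - 27/100) = 7300 Mbps
File size in Mb = 651 * 8 = 5208 Mb
Time = 5208 / 7300
Time = 0.7134 seconds


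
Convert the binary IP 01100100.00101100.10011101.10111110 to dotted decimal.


01100100 = 100
00101100 = 44
10011101 = 157
10111110 = 190
IP: 100.44.157.190


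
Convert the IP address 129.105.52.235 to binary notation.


129 = 10000001
105 = 01101001
52 = 00110100
235 = 11101011
Binary: 10000001.01101001.00110100.11101011


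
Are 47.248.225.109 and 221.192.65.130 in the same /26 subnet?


Mask: 255.255.255.192
47.248.225.109 AND mask = 47.248.225.64
221.192.65.130 AND mask = 221.192.65.128
No, different subnets (47.248.225.64 vs 221.192.65.128)


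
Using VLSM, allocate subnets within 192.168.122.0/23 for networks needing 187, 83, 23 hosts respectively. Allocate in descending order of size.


187 hosts -> /24 (254 usable): 192.168.122.0/24
83 hosts -> /25 (126 usable): 192.168.123.0/25
23 hosts -> /27 (30 usable): 192.168.123.128/27
Allocation: 192.168.122.0/24 (187 hosts, 254 usable); 192.168.123.0/25 (83 hosts, 126 usable); 192.168.123.128/27 (23 hosts, 30 usable)


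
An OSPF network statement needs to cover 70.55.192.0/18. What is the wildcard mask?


Subnet mask: 255.255.192.0
Wildcard = 255.255.255.255 - subnet mask
255 - 255 = 0
255 - 255 = 0
255 - 192 = 63
255 - 0 = 255
Wildcard: 0.0.63.255


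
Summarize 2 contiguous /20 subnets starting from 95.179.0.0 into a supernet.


Original prefix: /20
Number of subnets: 2 = 2^1
New prefix = 20 - 1 = 19
Supernet: 95.179.0.0/19


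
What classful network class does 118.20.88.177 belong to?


First octet: 118
Binary: 01110110
0xxxxxxx -> Class A (1-126)
Class A, default mask 255.0.0.0 (/8)


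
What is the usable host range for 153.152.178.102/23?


Network: 153.152.178.0
Broadcast: 153.152.179.255
First usable = network + 1
Last usable = broadcast - 1
Range: 153.152.178.1 to 153.152.179.254


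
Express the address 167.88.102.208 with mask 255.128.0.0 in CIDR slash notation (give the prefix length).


Binary: 11111111.10000000.00000000.00000000
Count leading 1s
Prefix: /9


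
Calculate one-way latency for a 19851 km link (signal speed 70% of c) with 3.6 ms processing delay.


Speed = 0.7 * 3e5 km/s = 210000 km/s
Propagation delay = 19851 / 210000 = 0.0945 s = 94.5286 ms
Processing delay = 3.6 ms
Total one-way latency = 98.1286 ms


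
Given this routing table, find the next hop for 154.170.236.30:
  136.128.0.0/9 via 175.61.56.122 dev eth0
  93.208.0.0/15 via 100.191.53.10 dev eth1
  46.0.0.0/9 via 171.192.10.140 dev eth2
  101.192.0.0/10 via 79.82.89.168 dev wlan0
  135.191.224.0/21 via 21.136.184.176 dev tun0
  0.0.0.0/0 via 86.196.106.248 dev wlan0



Longest prefix match for 154.170.236.30:
  /9 136.128.0.0: no
  /15 93.208.0.0: no
  /9 46.0.0.0: no
  /10 101.192.0.0: no
  /21 135.191.224.0: no
  /0 0.0.0.0: MATCH
Selected: next-hop 86.196.106.248 via wlan0 (matched /0)
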